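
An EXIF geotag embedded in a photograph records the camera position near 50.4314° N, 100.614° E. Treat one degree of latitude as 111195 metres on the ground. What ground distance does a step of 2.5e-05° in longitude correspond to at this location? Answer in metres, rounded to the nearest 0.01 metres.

1.77 metres

One degree of longitude here spans 111195 × cos 50.4314° = 111195 × 0.6370 ≈ 70831.4 m; 2.5e-05° of that is 1.77078 m.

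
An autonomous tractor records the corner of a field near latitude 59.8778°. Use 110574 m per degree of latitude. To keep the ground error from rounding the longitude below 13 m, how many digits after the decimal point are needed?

At 59.8778° one degree of longitude covers 110574 × cos 59.8778° ≈ 110574 × 0.5018 ≈ 55491.1 m.
With N decimal places the half-ulp bound is 0.5·10⁻ᴺ°, or 0.5·10⁻ᴺ × 55491.1 m on the ground.
Setting 27745.6 × 10⁻ᴺ ≤ 13 gives 10ᴺ ≥ 2134, i.e. N ≥ 3.33.
N = 3 would give 27.7 m (too coarse); N = 4 gives 2.77 m ≤ 13 m.

4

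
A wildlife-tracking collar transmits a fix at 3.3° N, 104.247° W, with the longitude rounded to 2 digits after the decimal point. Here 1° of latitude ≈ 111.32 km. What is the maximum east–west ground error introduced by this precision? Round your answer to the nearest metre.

556 metres

Rounding to 2 decimal places leaves the longitude within ±0.005° of the true value.
Parallels shrink by cos φ, so at 3.3° a degree of longitude is 111320 × 0.9983 ≈ 111135 m.
East–west error: 0.005° × 111135 m/° ≈ 555.677 m.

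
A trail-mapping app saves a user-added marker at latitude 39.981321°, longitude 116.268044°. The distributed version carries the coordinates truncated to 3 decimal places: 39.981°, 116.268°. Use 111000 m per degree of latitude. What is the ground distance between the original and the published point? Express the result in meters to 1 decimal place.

The latitude changed by +0.000321° and the longitude by +0.000044°.
North–south shift: 0.000321 × 111000 = 35.631 m.
E–W at 39.981°: 0.000044° × 111000 × cos 39.981° = 0.000044 × 111000 × 0.7663 ≈ 3.7424 m.
Hypotenuse of the two orthogonal shifts: √(35.631² + 3.7424²) = 35.827 m.

35.8 meters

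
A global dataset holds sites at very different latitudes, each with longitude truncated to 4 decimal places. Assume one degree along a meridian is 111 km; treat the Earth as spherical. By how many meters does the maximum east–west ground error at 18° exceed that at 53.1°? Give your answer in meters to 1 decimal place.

3.9 meters

Truncating at 4 decimal places can drop up to a full unit in the last place, so the longitude may be off by as much as 0.0001°.
At 18°: 0.0001° × 111000 × cos 18° = 0.0001 × 111000 × 0.9511 ≈ 10.557 m.
Error at 53.1° = 0.0001° × 111000 × cos 53.1° ≈ 11.1 × 0.6004 = 6.6647 m.
Difference: 10.557 − 6.6647 = 3.8921 m.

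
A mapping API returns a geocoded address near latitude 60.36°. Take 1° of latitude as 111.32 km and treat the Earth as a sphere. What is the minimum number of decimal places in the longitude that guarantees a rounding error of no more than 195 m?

3 decimal places

At 60.36° one degree of longitude covers 111320 × cos 60.36° ≈ 111320 × 0.4945 ≈ 55053.2 m.
Rounding to N decimal places gives at most 0.5 × 10⁻ᴺ degrees of error, i.e. 0.5 × 10⁻ᴺ × 55053.2 m.
Need 0.5 × 55053.2 × 10⁻ᴺ ≤ 195 → 10⁻ᴺ ≤ 7.084e-03, so N ≥ 2.15.
So 3 decimal places suffice (27.5 m); 2 would allow up to 275 m.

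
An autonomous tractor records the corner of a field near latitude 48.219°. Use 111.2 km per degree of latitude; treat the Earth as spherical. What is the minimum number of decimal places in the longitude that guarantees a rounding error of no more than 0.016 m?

7 decimal places

At 48.219° one degree of longitude covers 111200 × cos 48.219° ≈ 111200 × 0.6663 ≈ 74090.9 m.
N decimal places → at most half a unit in the last place, 0.5 × 10⁻ᴺ° = 74090.9/2 × 10⁻ᴺ m.
Need 0.5 × 74090.9 × 10⁻ᴺ ≤ 0.016 → 10⁻ᴺ ≤ 4.319e-07, so N ≥ 6.36.
At 6 places the error can reach 0.037 m, but 7 places keeps it to 0.0037 m.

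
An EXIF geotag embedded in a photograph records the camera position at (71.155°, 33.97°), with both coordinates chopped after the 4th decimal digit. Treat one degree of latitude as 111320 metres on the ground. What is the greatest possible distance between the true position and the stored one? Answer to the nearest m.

Truncating at 4 decimal places can drop up to a full unit in the last place, so each coordinate may be off by as much as 0.0001°.
North–south component: 0.0001° × 111320 = 11.132 m.
E–W at 71.155°: 0.0001° × 111320 × cos 71.155° = 0.0001 × 111320 × 0.3230 ≈ 3.59574 m.
Worst case both components are at the extreme and orthogonal: √(11.132² + 3.59574²) ≈ 11.6983 m.

12 m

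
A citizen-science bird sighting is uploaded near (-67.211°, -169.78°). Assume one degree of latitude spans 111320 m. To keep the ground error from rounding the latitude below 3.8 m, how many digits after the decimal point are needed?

5

One degree of latitude covers 111320 m.
With N decimal places the half-ulp bound is 0.5·10⁻ᴺ°, or 0.5·10⁻ᴺ × 111320 m on the ground.
Setting 55660 × 10⁻ᴺ ≤ 3.8 gives 10ᴺ ≥ 1.465e+04, i.e. N ≥ 4.17.
At 4 places the error can reach 5.57 m, but 5 places keeps it to 0.557 m.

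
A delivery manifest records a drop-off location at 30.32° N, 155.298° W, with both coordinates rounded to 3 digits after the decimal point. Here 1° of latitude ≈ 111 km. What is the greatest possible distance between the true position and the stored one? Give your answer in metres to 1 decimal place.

Rounding to 3 decimal places leaves each coordinate within ±0.0005° of the true value.
N–S: 0.0005° × 111000 m/° = 55.5 m.
Longitude error → 0.0005 × 111000 × cos 30.32° = 0.0005 × 111000 × 0.8632 ≈ 47.9087 m.
The two errors are perpendicular, so the maximum displacement is √(55.5² + 47.9087²) ≈ 73.3177 m.

73.3 metres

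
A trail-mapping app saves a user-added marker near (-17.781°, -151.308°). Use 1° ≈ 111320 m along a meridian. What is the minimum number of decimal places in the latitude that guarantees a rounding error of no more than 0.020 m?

One degree of latitude covers 111320 m.
Rounding to N decimal places gives at most 0.5 × 10⁻ᴺ degrees of error, i.e. 0.5 × 10⁻ᴺ × 111320 m.
Setting 55660 × 10⁻ᴺ ≤ 0.020 gives 10ᴺ ≥ 2.783e+06, i.e. N ≥ 6.44.
N = 6 would give 0.0557 m (too coarse); N = 7 gives 0.00557 m ≤ 0.020 m.

7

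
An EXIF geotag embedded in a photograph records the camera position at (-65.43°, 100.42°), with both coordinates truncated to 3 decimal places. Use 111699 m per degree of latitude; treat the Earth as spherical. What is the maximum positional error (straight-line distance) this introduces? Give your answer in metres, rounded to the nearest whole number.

Truncating at 3 decimal places can drop up to a full unit in the last place, so each coordinate may be off by as much as 0.001°.
Latitude error → 0.001 × 111699 = 111.699 m along the meridian.
East–west component at 65.43°: 0.001° × 111699 × cos 65.43° ≈ 0.001 × 46445 ≈ 46.445 m.
Combining orthogonally: (111.699² + 46.445²)^½ ≈ 120.97 m.

121 metres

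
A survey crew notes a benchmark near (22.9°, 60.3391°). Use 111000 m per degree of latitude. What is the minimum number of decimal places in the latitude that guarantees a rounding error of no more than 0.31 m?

One degree of latitude covers 111000 m.
Rounding to N decimal places gives at most 0.5 × 10⁻ᴺ degrees of error, i.e. 0.5 × 10⁻ᴺ × 111000 m.
Need 0.5 × 111000 × 10⁻ᴺ ≤ 0.31 → 10⁻ᴺ ≤ 5.586e-06, so N ≥ 5.25.
At 5 places the error can reach 0.555 m, but 6 places keeps it to 0.0555 m.

6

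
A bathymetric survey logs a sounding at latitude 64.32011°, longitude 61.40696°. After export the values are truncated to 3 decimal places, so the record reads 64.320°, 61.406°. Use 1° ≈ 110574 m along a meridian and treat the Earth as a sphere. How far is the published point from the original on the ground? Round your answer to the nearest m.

48 m

Δlat = 64.32011 − 64.320 = +0.00011°; Δlon = 61.40696 − 61.406 = +0.00096°.
North–south shift: 0.00011 × 110574 = 12.1631 m.
E–W at 64.32°: 0.00096° × 110574 × cos 64.32° = 0.00096 × 110574 × 0.4333 ≈ 46 m.
Hypotenuse of the two orthogonal shifts: √(12.1631² + 46²) = 47.5809 m.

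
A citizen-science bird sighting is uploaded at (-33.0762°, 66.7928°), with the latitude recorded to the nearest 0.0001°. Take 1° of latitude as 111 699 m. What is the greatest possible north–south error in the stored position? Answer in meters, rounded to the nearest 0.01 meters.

Rounding to 4 decimal places leaves the latitude within ±5e-05° of the true value.
Along the meridian that is 5e-05° × 111699 m/° = 5.58495 m.

5.58 meters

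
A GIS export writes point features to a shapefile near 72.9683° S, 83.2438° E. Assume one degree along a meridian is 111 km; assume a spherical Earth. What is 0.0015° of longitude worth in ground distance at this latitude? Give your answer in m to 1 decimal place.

48.8 m

One degree of longitude here spans 111000 × cos 72.9683° = 111000 × 0.2929 ≈ 32512 m; 0.0015° of that is 48.768 m.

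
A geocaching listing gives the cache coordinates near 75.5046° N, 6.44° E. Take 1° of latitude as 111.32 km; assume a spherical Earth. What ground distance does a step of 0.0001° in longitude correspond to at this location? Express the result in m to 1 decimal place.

2.8 m

At 75.5046° a degree of longitude is 111320 × cos 75.5046° ≈ 27863.6 m, so 0.0001° corresponds to 2.78636 m.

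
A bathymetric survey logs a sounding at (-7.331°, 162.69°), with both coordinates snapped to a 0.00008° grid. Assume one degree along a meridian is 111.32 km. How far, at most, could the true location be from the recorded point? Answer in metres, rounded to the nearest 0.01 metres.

6.27 metres

With a 0.00008° grid the true value lies within half a step, ±0.00008°/2 = ±4e-05°, of the stored one.
North–south component: 4e-05° × 111320 = 4.4528 m.
E–W at 7.331°: 4e-05° × 111320 × cos 7.331° = 4e-05 × 111320 × 0.9918 ≈ 4.4164 m.
Combining orthogonally: (4.4528² + 4.4164²)^½ ≈ 6.27152 m.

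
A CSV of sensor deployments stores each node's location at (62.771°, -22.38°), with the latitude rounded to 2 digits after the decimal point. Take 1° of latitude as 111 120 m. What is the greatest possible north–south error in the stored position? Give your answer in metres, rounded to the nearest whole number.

556 metres

Rounding to 2 decimal places leaves the latitude within ±0.005° of the true value.
Along the meridian that is 0.005° × 111120 m/° = 555.6 m.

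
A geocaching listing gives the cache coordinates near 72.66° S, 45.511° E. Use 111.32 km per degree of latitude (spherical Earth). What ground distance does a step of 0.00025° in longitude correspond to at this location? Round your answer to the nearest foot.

One degree of longitude here spans 111320 × cos 72.66° = 111320 × 0.2980 ≈ 33178 m; 0.00025° of that is 8.29449 m.
Converting: 8.29449 m × 3.2808 ft/m ≈ 27.213 ft.

27 feet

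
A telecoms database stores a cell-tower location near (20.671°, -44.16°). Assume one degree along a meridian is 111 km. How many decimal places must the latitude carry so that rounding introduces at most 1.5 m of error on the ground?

One degree of latitude covers 111000 m.
N decimal places → at most half a unit in the last place, 0.5 × 10⁻ᴺ° = 111000/2 × 10⁻ᴺ m.
Setting 55500 × 10⁻ᴺ ≤ 1.5 gives 10ᴺ ≥ 3.7e+04, i.e. N ≥ 4.57.
At 4 places the error can reach 5.55 m, but 5 places keeps it to 0.555 m.

5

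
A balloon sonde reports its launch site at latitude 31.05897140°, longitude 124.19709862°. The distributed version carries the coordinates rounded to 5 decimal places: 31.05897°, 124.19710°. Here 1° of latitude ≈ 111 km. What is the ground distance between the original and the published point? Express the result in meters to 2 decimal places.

Δlat = 31.05897140 − 31.05897 = +0.00000140°; Δlon = 124.19709862 − 124.19710 = -0.00000138°.
North–south shift: 0.00000140 × 111000 = 0.1554 m.
E–W at 31.059°: -0.00000138° × 111000 × cos 31.059° = -0.00000138 × 111000 × 0.8566 ≈ -0.13122 m.
Combined displacement = (0.1554² + 0.13122²)^½ ≈ 0.203391 m.

0.20 meters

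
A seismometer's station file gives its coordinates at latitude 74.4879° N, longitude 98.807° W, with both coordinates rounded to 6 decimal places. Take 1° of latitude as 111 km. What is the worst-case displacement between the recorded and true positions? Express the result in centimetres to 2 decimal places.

5.75 centimetres

Rounding to 6 decimal places leaves each coordinate within ±5e-07° of the true value.
Latitude error → 5e-07 × 111000 = 0.0555 m along the meridian.
E–W at 74.4879°: 5e-07° × 111000 × cos 74.4879° = 5e-07 × 111000 × 0.2674 ≈ 0.014843 m.
The two errors are perpendicular, so the maximum displacement is √(0.0555² + 0.014843²) ≈ 0.0574505 m.
That is 0.0574505 m = 5.7451 cm.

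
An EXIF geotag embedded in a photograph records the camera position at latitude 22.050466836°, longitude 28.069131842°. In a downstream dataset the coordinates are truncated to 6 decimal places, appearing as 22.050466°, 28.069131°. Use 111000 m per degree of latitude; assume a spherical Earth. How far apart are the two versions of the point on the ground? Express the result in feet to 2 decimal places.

0.42 feet

The latitude changed by +0.000000836° and the longitude by +0.000000842°.
N–S: 0.000000836° × 111000 m/° = 0.092796 m.
E–W at 22.0505°: 0.000000842° × 111000 × cos 22.0505° = 0.000000842 × 111000 × 0.9269 ≈ 0.0866256 m.
Combined displacement = (0.092796² + 0.0866256²)^½ ≈ 0.126945 m.
In feet: 0.126945 m ÷ 0.3048 ≈ 0.41649 ft.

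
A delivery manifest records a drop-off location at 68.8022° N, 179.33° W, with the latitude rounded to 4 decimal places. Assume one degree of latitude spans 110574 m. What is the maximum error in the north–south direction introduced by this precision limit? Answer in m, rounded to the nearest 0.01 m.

Rounding to 4 decimal places leaves the latitude within ±5e-05° of the true value.
Along the meridian that is 5e-05° × 110574 m/° = 5.5287 m.

5.53 m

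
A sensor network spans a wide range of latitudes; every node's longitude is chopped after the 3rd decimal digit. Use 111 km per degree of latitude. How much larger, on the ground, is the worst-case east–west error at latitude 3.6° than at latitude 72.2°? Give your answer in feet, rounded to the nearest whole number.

252 feet

Truncating at 3 decimal places can drop up to a full unit in the last place, so the longitude may be off by as much as 0.001°.
At 3.6°: 0.001° × 111000 × cos 3.6° = 0.001 × 111000 × 0.9980 ≈ 110.78 m.
At 72.2°: 0.001° × 111000 × cos 72.2° = 0.001 × 111000 × 0.3057 ≈ 33.932 m.
So the lower-latitude error exceeds the higher by 110.78 − 33.932 = 76.849 m.
Converting: 76.8488 m × 3.2808 ft/m ≈ 252.13 ft.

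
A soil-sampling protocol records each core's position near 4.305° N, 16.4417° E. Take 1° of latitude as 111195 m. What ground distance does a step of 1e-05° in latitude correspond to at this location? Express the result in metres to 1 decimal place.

Along a meridian 1e-05° is 1e-05 × 111195 = 1.11195 m.

1.1 metres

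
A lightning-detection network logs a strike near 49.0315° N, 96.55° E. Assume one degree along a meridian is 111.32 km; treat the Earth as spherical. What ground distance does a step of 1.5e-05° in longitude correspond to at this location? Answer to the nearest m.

1 m

At 49.0315° a degree of longitude is 111320 × cos 49.0315° ≈ 72986.3 m, so 1.5e-05° corresponds to 1.09479 m.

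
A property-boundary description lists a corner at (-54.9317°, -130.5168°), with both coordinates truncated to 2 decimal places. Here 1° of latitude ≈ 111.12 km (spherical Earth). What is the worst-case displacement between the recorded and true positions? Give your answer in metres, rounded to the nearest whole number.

1282 metres

Truncating at 2 decimal places can drop up to a full unit in the last place, so each coordinate may be off by as much as 0.01°.
N–S: 0.01° × 111120 m/° = 1111.2 m.
Longitude error → 0.01 × 111120 × cos 54.9317° = 0.01 × 111120 × 0.5746 ≈ 638.443 m.
Worst case both components are at the extreme and orthogonal: √(1111.2² + 638.443²) ≈ 1281.55 m.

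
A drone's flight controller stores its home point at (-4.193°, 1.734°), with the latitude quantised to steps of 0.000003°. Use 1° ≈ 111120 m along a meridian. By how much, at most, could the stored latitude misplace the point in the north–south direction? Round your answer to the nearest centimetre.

With a 0.000003° grid the true value lies within half a step, ±0.000003°/2 = ±1.5e-06°, of the stored one.
Along the meridian that is 1.5e-06° × 111120 m/° = 0.16668 m.
That is 0.16668 m = 16.668 cm.

17 centimetres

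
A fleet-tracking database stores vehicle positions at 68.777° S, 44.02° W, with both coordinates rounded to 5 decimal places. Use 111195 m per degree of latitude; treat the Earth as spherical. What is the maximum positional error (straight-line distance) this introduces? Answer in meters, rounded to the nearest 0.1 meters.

0.6 meters

Rounding to 5 decimal places leaves each coordinate within ±5e-06° of the true value.
N–S: 5e-06° × 111195 m/° = 0.555975 m.
Longitude error → 5e-06 × 111195 × cos 68.777° = 5e-06 × 111195 × 0.3620 ≈ 0.201262 m.
Worst case both components are at the extreme and orthogonal: √(0.555975² + 0.201262²) ≈ 0.591282 m.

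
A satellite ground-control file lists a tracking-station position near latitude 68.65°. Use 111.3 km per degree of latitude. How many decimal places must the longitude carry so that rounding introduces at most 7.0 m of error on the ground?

4 decimal places

At 68.65° one degree of longitude covers 111300 × cos 68.65° ≈ 111300 × 0.3641 ≈ 40520.3 m.
Rounding to N decimal places gives at most 0.5 × 10⁻ᴺ degrees of error, i.e. 0.5 × 10⁻ᴺ × 40520.3 m.
Need 0.5 × 40520.3 × 10⁻ᴺ ≤ 7.0 → 10⁻ᴺ ≤ 3.455e-04, so N ≥ 3.46.
N = 3 would give 20.3 m (too coarse); N = 4 gives 2.03 m ≤ 7.0 m.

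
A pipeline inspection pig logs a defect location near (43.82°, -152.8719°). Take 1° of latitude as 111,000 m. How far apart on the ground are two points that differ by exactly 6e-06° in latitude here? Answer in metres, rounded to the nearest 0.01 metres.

Along a meridian 6e-06° is 6e-06 × 111000 = 0.666 m.

0.67 metres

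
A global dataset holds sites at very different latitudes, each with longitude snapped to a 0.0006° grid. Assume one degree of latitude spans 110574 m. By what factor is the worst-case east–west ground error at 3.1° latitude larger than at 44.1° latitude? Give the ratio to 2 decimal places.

1.39

With a 0.0006° grid the true value lies within half a step, ±0.0006°/2 = ±0.0003°, of the stored one.
Error at 3.1° = 0.0003° × 110574 × cos 3.1° ≈ 33.172 × 0.9985 = 33.124 m.
Error at 44.1° = 0.0003° × 110574 × cos 44.1° ≈ 33.172 × 0.7181 = 23.822 m.
The ratio reduces to cos 3.1° / cos 44.1° = 0.9985/0.7181 ≈ 1.3905.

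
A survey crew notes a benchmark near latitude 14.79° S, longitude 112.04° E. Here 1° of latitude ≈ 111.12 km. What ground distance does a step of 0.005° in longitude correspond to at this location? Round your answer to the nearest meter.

537 meters

0.005° of longitude at 14.79° is 0.005 × 111120 × cos 14.79° ≈ 0.005 × 107438 = 537.192 m.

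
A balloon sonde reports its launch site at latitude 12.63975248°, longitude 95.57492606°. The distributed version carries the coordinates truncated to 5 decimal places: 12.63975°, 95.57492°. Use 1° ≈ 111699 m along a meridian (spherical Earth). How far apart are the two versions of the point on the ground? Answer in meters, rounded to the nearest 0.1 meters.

0.7 meters

Δlat = 12.63975248 − 12.63975 = +0.00000248°; Δlon = 95.57492606 − 95.57492 = +0.00000606°.
North–south shift: 0.00000248 × 111699 = 0.277014 m.
East–west at this latitude: 0.00000606° × 111699 × cos 12.6397° ≈ 0.00000606 × 108992 = 0.660491 m.
Combined displacement = (0.277014² + 0.660491²)^½ ≈ 0.71623 m.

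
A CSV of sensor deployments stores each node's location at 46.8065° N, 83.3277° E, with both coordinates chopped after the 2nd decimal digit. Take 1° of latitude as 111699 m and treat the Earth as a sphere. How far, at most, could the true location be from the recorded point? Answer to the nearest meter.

Truncating at 2 decimal places can drop up to a full unit in the last place, so each coordinate may be off by as much as 0.01°.
N–S: 0.01° × 111699 m/° = 1116.99 m.
East–west component at 46.8065°: 0.01° × 111699 × cos 46.8065° ≈ 0.01 × 76454 ≈ 764.54 m.
The two errors are perpendicular, so the maximum displacement is √(1116.99² + 764.54²) ≈ 1353.58 m.

1354 meters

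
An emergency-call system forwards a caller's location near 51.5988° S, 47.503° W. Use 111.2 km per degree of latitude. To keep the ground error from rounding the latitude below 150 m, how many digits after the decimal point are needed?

3 decimal places

One degree of latitude covers 111200 m.
With N decimal places the half-ulp bound is 0.5·10⁻ᴺ°, or 0.5·10⁻ᴺ × 111200 m on the ground.
Need 0.5 × 111200 × 10⁻ᴺ ≤ 150 → 10⁻ᴺ ≤ 2.698e-03, so N ≥ 2.57.
So 3 decimal places suffice (55.6 m); 2 would allow up to 556 m.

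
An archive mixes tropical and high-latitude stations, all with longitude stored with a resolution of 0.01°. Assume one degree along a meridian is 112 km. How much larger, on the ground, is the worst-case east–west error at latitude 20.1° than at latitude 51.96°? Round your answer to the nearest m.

181 m

With a 0.01° grid the true value lies within half a step, ±0.01°/2 = ±0.005°, of the stored one.
Error at 20.1° = 0.005° × 112000 × cos 20.1° ≈ 560 × 0.9391 = 525.89 m.
At 51.96°: 0.005° × 112000 × cos 51.96° = 0.005 × 112000 × 0.6162 ≈ 345.08 m.
Difference: 525.89 − 345.08 = 180.81 m.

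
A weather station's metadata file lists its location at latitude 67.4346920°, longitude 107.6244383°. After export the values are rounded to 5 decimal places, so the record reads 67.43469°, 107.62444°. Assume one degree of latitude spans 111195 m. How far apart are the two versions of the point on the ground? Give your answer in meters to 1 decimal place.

0.2 meters

The latitude changed by +0.0000020° and the longitude by -0.0000017°.
North–south shift: 0.0000020 × 111195 = 0.22239 m.
East–west at this latitude: -0.0000017° × 111195 × cos 67.4347° ≈ -0.0000017 × 42669.6 = -0.0725382 m.
Hypotenuse of the two orthogonal shifts: √(0.22239² + 0.0725382²) = 0.233921 m.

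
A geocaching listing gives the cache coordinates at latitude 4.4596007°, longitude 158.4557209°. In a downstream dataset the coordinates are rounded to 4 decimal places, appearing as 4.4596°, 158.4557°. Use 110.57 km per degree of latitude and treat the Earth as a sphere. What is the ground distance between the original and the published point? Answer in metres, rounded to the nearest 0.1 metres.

2.3 metres

Δlat = 4.4596007 − 4.4596 = +0.0000007°; Δlon = 158.4557209 − 158.4557 = +0.0000209°.
North–south shift: 0.0000007 × 110570 = 0.077399 m.
E–W at 4.4596°: 0.0000209° × 110570 × cos 4.4596° = 0.0000209 × 110570 × 0.9970 ≈ 2.30392 m.
Combined displacement = (0.077399² + 2.30392²)^½ ≈ 2.30522 m.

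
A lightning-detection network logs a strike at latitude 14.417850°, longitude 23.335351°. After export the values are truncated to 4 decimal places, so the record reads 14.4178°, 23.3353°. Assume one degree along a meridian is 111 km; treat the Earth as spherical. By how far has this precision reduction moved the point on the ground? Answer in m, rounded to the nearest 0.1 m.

7.8 m

Δlat = 14.417850 − 14.4178 = +0.000050°; Δlon = 23.335351 − 23.3353 = +0.000051°.
North–south shift: 0.000050 × 111000 = 5.55 m.
East–west at this latitude: 0.000051° × 111000 × cos 14.4178° ≈ 0.000051 × 107504 = 5.48271 m.
Distance: √(5.55² + 5.48271²) ≈ 7.80145 m.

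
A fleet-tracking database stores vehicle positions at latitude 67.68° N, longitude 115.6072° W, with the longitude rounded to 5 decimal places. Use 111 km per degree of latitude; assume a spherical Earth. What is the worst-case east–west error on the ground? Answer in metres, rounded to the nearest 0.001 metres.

0.211 metres

Rounding to 5 decimal places leaves the longitude within ±5e-06° of the true value.
At latitude 67.68° a degree of longitude spans 111000 m × cos 67.68° = 111000 × 0.3798 ≈ 42155.5 m.
So at most 5e-06° × 42155.5 ≈ 0.210777 m east–west.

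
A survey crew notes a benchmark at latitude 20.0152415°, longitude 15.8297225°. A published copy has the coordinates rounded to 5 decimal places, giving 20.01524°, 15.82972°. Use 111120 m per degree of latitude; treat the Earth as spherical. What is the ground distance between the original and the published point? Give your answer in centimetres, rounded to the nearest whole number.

31 centimetres

Δlat = 20.0152415 − 20.01524 = +0.0000015°; Δlon = 15.8297225 − 15.82972 = +0.0000025°.
North–south shift: 0.0000015 × 111120 = 0.16668 m.
East–west at this latitude: 0.0000025° × 111120 × cos 20.0152° ≈ 0.0000025 × 104409 = 0.261021 m.
Distance: √(0.16668² + 0.261021²) ≈ 0.3097 m.
That is 0.3097 m = 30.97 cm.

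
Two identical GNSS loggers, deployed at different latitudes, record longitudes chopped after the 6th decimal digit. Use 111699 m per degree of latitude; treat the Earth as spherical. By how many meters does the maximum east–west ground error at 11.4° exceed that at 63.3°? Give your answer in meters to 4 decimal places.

Truncating at 6 decimal places can drop up to a full unit in the last place, so the longitude may be off by as much as 1e-06°.
Error at 11.4° = 1e-06° × 111699 × cos 11.4° ≈ 0.1117 × 0.9803 = 0.1095 m.
Error at 63.3° = 1e-06° × 111699 × cos 63.3° ≈ 0.1117 × 0.4493 = 0.050188 m.
Difference: 0.1095 − 0.050188 = 0.059307 m.

0.0593 meters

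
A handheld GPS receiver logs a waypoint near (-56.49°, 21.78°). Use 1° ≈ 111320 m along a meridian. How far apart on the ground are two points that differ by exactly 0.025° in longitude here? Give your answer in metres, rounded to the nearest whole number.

One degree of longitude here spans 111320 × cos 56.49° = 111320 × 0.5521 ≈ 61457.8 m; 0.025° of that is 1536.45 m.

1536 metres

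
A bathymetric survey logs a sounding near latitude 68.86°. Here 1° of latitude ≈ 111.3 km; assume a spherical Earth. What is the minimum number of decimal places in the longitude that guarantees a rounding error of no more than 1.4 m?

At 68.86° one degree of longitude covers 111300 × cos 68.86° ≈ 111300 × 0.3606 ≈ 40140.1 m.
With N decimal places the half-ulp bound is 0.5·10⁻ᴺ°, or 0.5·10⁻ᴺ × 40140.1 m on the ground.
Need 0.5 × 40140.1 × 10⁻ᴺ ≤ 1.4 → 10⁻ᴺ ≤ 6.976e-05, so N ≥ 4.16.
At 4 places the error can reach 2.01 m, but 5 places keeps it to 0.201 m.

5 decimal places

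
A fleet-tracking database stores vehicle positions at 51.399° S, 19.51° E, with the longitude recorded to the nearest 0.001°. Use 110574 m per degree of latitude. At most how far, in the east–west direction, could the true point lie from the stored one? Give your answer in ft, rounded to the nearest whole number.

Rounding to 3 decimal places leaves the longitude within ±0.0005° of the true value.
One degree of longitude at 51.399° is 110574 × cos 51.399° ≈ 110574 × 0.6239 = 68986.4 m.
Maximum E–W displacement: 0.0005 × 68986.4 = 34.4932 m.
Converting: 34.4932 m × 3.2808 ft/m ≈ 113.17 ft.

113 ft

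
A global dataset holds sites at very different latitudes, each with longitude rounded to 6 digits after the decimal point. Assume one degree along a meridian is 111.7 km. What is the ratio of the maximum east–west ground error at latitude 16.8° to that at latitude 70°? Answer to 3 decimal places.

Rounding to 6 decimal places leaves the longitude within ±5e-07° of the true value.
At 16.8°: 5e-07° × 111700 × cos 16.8° = 5e-07 × 111700 × 0.9573 ≈ 0.053466 m.
At 70°: 5e-07° × 111700 × cos 70° = 5e-07 × 111700 × 0.3420 ≈ 0.019102 m.
The ratio reduces to cos 16.8° / cos 70° = 0.9573/0.3420 ≈ 2.7990.

2.799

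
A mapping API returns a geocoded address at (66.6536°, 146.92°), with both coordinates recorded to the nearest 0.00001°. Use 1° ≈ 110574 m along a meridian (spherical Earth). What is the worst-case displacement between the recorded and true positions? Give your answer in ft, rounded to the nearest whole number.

Rounding to 5 decimal places leaves each coordinate within ±5e-06° of the true value.
N–S: 5e-06° × 110574 m/° = 0.55287 m.
East–west component at 66.6536°: 5e-06° × 110574 × cos 66.6536° ≈ 5e-06 × 43819.3 ≈ 0.219096 m.
Combining orthogonally: (0.55287² + 0.219096²)^½ ≈ 0.5947 m.
In feet: 0.5947 m ÷ 0.3048 ≈ 1.9511 ft.

2 ft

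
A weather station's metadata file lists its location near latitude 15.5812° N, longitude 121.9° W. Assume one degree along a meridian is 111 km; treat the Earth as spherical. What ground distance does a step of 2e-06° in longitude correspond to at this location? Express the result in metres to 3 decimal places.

0.214 metres

2e-06° of longitude at 15.5812° is 2e-06 × 111000 × cos 15.5812° ≈ 2e-06 × 106921 = 0.213842 m.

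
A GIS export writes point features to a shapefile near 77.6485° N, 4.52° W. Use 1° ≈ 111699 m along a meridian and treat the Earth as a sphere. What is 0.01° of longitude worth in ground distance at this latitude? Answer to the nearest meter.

0.01° of longitude at 77.6485° is 0.01 × 111699 × cos 77.6485° ≈ 0.01 × 23893.4 = 238.934 m.

239 meters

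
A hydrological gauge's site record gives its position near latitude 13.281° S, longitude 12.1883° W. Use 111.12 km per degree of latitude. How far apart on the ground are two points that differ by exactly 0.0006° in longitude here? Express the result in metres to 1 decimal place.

64.9 metres

0.0006° of longitude at 13.281° is 0.0006 × 111120 × cos 13.281° ≈ 0.0006 × 108148 = 64.8889 m.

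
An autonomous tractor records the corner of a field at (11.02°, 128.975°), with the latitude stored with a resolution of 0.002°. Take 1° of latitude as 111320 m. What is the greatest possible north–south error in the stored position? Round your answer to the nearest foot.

365 feet

With a 0.002° grid the true value lies within half a step, ±0.002°/2 = ±0.001°, of the stored one.
Along the meridian that is 0.001° × 111320 m/° = 111.32 m.
In feet: 111.32 m ÷ 0.3048 ≈ 365.22 ft.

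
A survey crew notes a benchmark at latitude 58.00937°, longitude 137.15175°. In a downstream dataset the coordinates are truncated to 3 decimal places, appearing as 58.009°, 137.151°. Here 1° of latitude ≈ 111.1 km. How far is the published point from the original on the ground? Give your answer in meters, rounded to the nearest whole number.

60 meters

The latitude changed by +0.00037° and the longitude by +0.00075°.
North–south shift: 0.00037 × 111100 = 41.107 m.
East–west at this latitude: 0.00075° × 111100 × cos 58.009° ≈ 0.00075 × 58859.2 = 44.1444 m.
Distance: √(41.107² + 44.1444²) ≈ 60.3201 m.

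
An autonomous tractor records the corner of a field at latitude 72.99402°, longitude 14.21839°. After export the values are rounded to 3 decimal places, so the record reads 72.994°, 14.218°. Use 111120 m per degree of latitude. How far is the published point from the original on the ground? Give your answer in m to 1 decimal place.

The latitude changed by +0.00002° and the longitude by +0.00039°.
N–S: 0.00002° × 111120 m/° = 2.2224 m.
East–west at this latitude: 0.00039° × 111120 × cos 72.994° ≈ 0.00039 × 32499.5 = 12.6748 m.
Distance: √(2.2224² + 12.6748²) ≈ 12.8682 m.

12.9 m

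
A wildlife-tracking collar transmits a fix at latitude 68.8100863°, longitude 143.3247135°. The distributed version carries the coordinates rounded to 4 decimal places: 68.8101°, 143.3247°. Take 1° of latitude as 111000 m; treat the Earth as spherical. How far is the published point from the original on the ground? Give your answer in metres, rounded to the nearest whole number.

The latitude changed by -0.0000137° and the longitude by +0.0000135°.
North–south shift: -0.0000137 × 111000 = -1.5207 m.
East–west at this latitude: 0.0000135° × 111000 × cos 68.8101° ≈ 0.0000135 × 40122.1 = 0.541648 m.
Combined displacement = (1.5207² + 0.541648²)^½ ≈ 1.61428 m.

2 metres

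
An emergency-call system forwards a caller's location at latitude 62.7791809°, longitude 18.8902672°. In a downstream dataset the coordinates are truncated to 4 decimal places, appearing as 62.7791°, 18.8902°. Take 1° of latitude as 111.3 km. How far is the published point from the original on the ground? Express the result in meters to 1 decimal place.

The latitude changed by +0.0000809° and the longitude by +0.0000672°.
North–south shift: 0.0000809 × 111300 = 9.00417 m.
E–W at 62.7791°: 0.0000672° × 111300 × cos 62.7791° = 0.0000672 × 111300 × 0.4574 ≈ 3.42123 m.
Hypotenuse of the two orthogonal shifts: √(9.00417² + 3.42123²) = 9.63223 m.

9.6 meters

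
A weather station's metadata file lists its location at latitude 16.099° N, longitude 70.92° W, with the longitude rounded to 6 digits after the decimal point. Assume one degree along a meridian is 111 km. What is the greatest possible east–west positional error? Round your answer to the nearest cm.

Rounding to 6 decimal places leaves the longitude within ±5e-07° of the true value.
One degree of longitude at 16.099° is 111000 × cos 16.099° ≈ 111000 × 0.9608 = 106647 m.
East–west error: 5e-07° × 106647 m/° ≈ 0.0533235 m.
That is 0.0533235 m = 5.3324 cm.

5 cm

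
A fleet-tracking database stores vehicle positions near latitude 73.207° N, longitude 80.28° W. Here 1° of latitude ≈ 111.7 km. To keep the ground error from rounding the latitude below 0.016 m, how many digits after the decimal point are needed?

One degree of latitude covers 111700 m.
With N decimal places the half-ulp bound is 0.5·10⁻ᴺ°, or 0.5·10⁻ᴺ × 111700 m on the ground.
Need 0.5 × 111700 × 10⁻ᴺ ≤ 0.016 → 10⁻ᴺ ≤ 2.865e-07, so N ≥ 6.54.
At 6 places the error can reach 0.0558 m, but 7 places keeps it to 0.00558 m.

7 decimal places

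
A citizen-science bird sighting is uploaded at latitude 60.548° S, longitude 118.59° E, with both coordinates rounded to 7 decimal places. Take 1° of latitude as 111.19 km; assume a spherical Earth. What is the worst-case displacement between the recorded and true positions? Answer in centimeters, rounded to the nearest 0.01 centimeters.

0.62 centimeters

Rounding to 7 decimal places leaves each coordinate within ±5e-08° of the true value.
North–south component: 5e-08° × 111190 = 0.0055595 m.
Longitude error → 5e-08 × 111190 × cos 60.548° = 5e-08 × 111190 × 0.4917 ≈ 0.00273357 m.
Worst case both components are at the extreme and orthogonal: √(0.0055595² + 0.00273357²) ≈ 0.0061952 m.
That is 0.0061952 m = 0.61952 cm.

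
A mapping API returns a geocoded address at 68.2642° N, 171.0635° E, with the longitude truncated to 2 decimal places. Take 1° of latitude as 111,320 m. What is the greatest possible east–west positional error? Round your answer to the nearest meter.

412 meters

Truncating at 2 decimal places can drop up to a full unit in the last place, so the longitude may be off by as much as 0.01°.
One degree of longitude at 68.2642° is 111320 × cos 68.2642° ≈ 111320 × 0.3703 = 41224.8 m.
East–west error: 0.01° × 41224.8 m/° ≈ 412.248 m.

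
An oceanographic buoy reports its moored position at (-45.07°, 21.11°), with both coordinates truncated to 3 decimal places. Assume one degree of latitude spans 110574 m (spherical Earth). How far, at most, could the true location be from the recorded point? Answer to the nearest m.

135 m

Truncating at 3 decimal places can drop up to a full unit in the last place, so each coordinate may be off by as much as 0.001°.
N–S: 0.001° × 110574 m/° = 110.574 m.
Longitude error → 0.001 × 110574 × cos 45.07° = 0.001 × 110574 × 0.7062 ≈ 78.092 m.
The two errors are perpendicular, so the maximum displacement is √(110.574² + 78.092²) ≈ 135.37 m.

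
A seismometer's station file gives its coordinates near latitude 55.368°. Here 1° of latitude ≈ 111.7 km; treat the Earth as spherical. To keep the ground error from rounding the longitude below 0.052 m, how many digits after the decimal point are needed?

6

At 55.368° one degree of longitude covers 111700 × cos 55.368° ≈ 111700 × 0.5683 ≈ 63479.5 m.
With N decimal places the half-ulp bound is 0.5·10⁻ᴺ°, or 0.5·10⁻ᴺ × 63479.5 m on the ground.
Need 0.5 × 63479.5 × 10⁻ᴺ ≤ 0.052 → 10⁻ᴺ ≤ 1.638e-06, so N ≥ 5.79.
So 6 decimal places suffice (0.0317 m); 5 would allow up to 0.317 m.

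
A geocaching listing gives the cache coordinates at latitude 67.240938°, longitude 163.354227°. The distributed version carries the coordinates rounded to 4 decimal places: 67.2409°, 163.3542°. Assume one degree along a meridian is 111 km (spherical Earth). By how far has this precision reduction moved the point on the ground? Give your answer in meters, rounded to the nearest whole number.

The latitude changed by +0.000038° and the longitude by +0.000027°.
N–S: 0.000038° × 111000 m/° = 4.218 m.
E–W at 67.2409°: 0.000027° × 111000 × cos 67.2409° = 0.000027 × 111000 × 0.3869 ≈ 1.15941 m.
Combined displacement = (4.218² + 1.15941²)^½ ≈ 4.37444 m.

4 meters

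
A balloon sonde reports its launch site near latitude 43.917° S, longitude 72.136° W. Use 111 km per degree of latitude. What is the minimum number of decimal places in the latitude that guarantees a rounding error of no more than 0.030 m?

One degree of latitude covers 111000 m.
N decimal places → at most half a unit in the last place, 0.5 × 10⁻ᴺ° = 111000/2 × 10⁻ᴺ m.
Need 0.5 × 111000 × 10⁻ᴺ ≤ 0.030 → 10⁻ᴺ ≤ 5.405e-07, so N ≥ 6.27.
At 6 places the error can reach 0.0555 m, but 7 places keeps it to 0.00555 m.

7 decimal places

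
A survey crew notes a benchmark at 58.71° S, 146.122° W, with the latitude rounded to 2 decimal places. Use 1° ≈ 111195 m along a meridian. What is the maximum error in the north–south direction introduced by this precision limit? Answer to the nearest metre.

556 metres

Rounding to 2 decimal places leaves the latitude within ±0.005° of the true value.
So the N–S error is at most 0.005 × 111195 = 555.975 m.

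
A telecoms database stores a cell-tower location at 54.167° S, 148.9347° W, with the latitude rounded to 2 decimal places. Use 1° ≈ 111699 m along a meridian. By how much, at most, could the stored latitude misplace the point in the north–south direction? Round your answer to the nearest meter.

Rounding to 2 decimal places leaves the latitude within ±0.005° of the true value.
So the N–S error is at most 0.005 × 111699 = 558.495 m.

558 meters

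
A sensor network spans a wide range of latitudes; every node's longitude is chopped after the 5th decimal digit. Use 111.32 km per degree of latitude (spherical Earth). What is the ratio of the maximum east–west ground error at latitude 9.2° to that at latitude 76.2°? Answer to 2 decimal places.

4.14

Truncating at 5 decimal places can drop up to a full unit in the last place, so the longitude may be off by as much as 1e-05°.
At 9.2°: 1e-05° × 111320 × cos 9.2° = 1e-05 × 111320 × 0.9871 ≈ 1.0989 m.
At 76.2°: 1e-05° × 111320 × cos 76.2° = 1e-05 × 111320 × 0.2385 ≈ 0.26554 m.
Ratio: 1.0989 / 0.26554 = cos 9.2° / cos 76.2° ≈ 4.1384.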